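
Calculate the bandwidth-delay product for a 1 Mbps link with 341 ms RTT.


BDP = bandwidth * RTT
= 1 Mbps * 341 ms
= 1 * 1e6 * 341 / 1000 bits
= 341000 bits
= 42625 bytes
= 41.626 KB
BDP = 341000 bits (42625 bytes)


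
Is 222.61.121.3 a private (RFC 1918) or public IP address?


RFC 1918 private ranges:
  10.0.0.0/8 (10.0.0.0 - 10.255.255.255)
  172.16.0.0/12 (172.16.0.0 - 172.31.255.255)
  192.168.0.0/16 (192.168.0.0 - 192.168.255.255)
Public (not in any RFC 1918 range)


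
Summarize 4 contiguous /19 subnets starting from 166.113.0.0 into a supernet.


Original prefix: /19
Number of subnets: 4 = 2^2
New prefix = 19 - 2 = 17
Supernet: 166.113.0.0/17


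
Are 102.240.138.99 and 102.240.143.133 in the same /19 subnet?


Mask: 255.255.224.0
102.240.138.99 AND mask = 102.240.128.0
102.240.143.133 AND mask = 102.240.128.0
Yes, same subnet (102.240.128.0)


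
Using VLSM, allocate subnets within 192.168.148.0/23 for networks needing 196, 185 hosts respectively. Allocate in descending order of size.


196 hosts -> /24 (254 usable): 192.168.148.0/24
185 hosts -> /24 (254 usable): 192.168.149.0/24
Allocation: 192.168.148.0/24 (196 hosts, 254 usable); 192.168.149.0/24 (185 hosts, 254 usable)


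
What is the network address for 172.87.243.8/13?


IP:   10101100.01010111.11110011.00001000
Mask: 11111111.11111000.00000000.00000000
AND operation:
Net:  10101100.01010000.00000000.00000000
Network: 172.80.0.0/13


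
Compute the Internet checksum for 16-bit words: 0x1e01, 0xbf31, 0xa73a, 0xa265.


Sum all words (with carry folding):
+ 0x1e01 = 0x1e01
+ 0xbf31 = 0xdd32
+ 0xa73a = 0x846d
+ 0xa265 = 0x26d3
One's complement: ~0x26d3
Checksum = 0xd92c


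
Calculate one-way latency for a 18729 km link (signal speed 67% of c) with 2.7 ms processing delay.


Speed = 0.67 * 3e5 km/s = 201000 km/s
Propagation delay = 18729 / 201000 = 0.0932 s = 93.1791 ms
Processing delay = 2.7 ms
Total one-way latency = 95.8791 ms


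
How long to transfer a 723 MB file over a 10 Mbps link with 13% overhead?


Effective throughput = 10 * (1 - 13/100) = 8.7 Mbps
File size in Mb = 723 * 8 = 5784 Mb
Time = 5784 / 8.7
Time = 664.8276 seconds


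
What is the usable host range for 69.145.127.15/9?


Network: 69.128.0.0
Broadcast: 69.255.255.255
First usable = network + 1
Last usable = broadcast - 1
Range: 69.128.0.1 to 69.255.255.254


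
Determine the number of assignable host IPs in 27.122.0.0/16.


Host bits = 32 - 16 = 16
Total addresses = 2^16 = 65536
Usable = total - 2 (network and broadcast)
Usable hosts: 65534


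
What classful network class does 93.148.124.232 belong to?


First octet: 93
Binary: 01011101
0xxxxxxx -> Class A (1-126)
Class A, default mask 255.0.0.0 (/8)


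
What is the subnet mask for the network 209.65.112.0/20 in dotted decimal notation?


/20 means 20 network bits, 12 host bits
Binary: 11111111111111111111000000000000
Mask: 255.255.240.0


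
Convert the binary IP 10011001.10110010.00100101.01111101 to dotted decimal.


10011001 = 153
10110010 = 178
00100101 = 37
01111101 = 125
IP: 153.178.37.125


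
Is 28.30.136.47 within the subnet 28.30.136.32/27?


Subnet network: 28.30.136.32
Test IP AND mask: 28.30.136.32
Yes, 28.30.136.47 is in 28.30.136.32/27


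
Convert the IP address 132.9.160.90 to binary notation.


132 = 10000100
9 = 00001001
160 = 10100000
90 = 01011010
Binary: 10000100.00001001.10100000.01011010


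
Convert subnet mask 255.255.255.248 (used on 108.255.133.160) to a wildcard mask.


Subnet mask: 255.255.255.248
Wildcard = 255.255.255.255 - subnet mask
255 - 255 = 0
255 - 255 = 0
255 - 255 = 0
255 - 248 = 7
Wildcard: 0.0.0.7


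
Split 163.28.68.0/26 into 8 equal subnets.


New prefix = 26 + 3 = 29
Each subnet has 8 addresses
  163.28.68.0/29
  163.28.68.8/29
  163.28.68.16/29
  163.28.68.24/29
  163.28.68.32/29
  163.28.68.40/29
  163.28.68.48/29
  163.28.68.56/29
Subnets: 163.28.68.0/29, 163.28.68.8/29, 163.28.68.16/29, 163.28.68.24/29, 163.28.68.32/29, 163.28.68.40/29, 163.28.68.48/29, 163.28.68.56/29


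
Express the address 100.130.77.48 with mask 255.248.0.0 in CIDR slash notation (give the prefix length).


Binary: 11111111.11111000.00000000.00000000
Count leading 1s
Prefix: /13


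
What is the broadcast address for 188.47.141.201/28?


Network: 188.47.141.192/28
Host bits = 4
Set all host bits to 1:
Broadcast: 188.47.141.207


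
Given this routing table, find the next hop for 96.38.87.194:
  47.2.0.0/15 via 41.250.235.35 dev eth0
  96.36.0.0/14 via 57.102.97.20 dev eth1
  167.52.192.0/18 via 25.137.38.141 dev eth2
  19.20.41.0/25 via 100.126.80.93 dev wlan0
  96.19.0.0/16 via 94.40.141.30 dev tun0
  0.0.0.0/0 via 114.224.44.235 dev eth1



Longest prefix match for 96.38.87.194:
  /15 47.2.0.0: no
  /14 96.36.0.0: MATCH
  /18 167.52.192.0: no
  /25 19.20.41.0: no
  /16 96.19.0.0: no
  /0 0.0.0.0: MATCH
Selected: next-hop 57.102.97.20 via eth1 (matched /14)


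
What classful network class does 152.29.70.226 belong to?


First octet: 152
Binary: 10011000
10xxxxxx -> Class B (128-191)
Class B, default mask 255.255.0.0 (/16)


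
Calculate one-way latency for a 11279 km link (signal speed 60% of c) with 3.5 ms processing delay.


Speed = 0.6 * 3e5 km/s = 180000 km/s
Propagation delay = 11279 / 180000 = 0.0627 s = 62.6611 ms
Processing delay = 3.5 ms
Total one-way latency = 66.1611 ms


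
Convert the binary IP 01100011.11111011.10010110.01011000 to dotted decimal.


01100011 = 99
11111011 = 251
10010110 = 150
01011000 = 88
IP: 99.251.150.88


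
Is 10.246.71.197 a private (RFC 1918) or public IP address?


RFC 1918 private ranges:
  10.0.0.0/8 (10.0.0.0 - 10.255.255.255)
  172.16.0.0/12 (172.16.0.0 - 172.31.255.255)
  192.168.0.0/16 (192.168.0.0 - 192.168.255.255)
Private (in 10.0.0.0/8)


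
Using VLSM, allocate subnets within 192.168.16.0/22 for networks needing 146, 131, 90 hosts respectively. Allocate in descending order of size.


146 hosts -> /24 (254 usable): 192.168.16.0/24
131 hosts -> /24 (254 usable): 192.168.17.0/24
90 hosts -> /25 (126 usable): 192.168.18.0/25
Allocation: 192.168.16.0/24 (146 hosts, 254 usable); 192.168.17.0/24 (131 hosts, 254 usable); 192.168.18.0/25 (90 hosts, 126 usable)


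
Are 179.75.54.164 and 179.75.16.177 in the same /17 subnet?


Mask: 255.255.128.0
179.75.54.164 AND mask = 179.75.0.0
179.75.16.177 AND mask = 179.75.0.0
Yes, same subnet (179.75.0.0)


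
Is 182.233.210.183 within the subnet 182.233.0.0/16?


Subnet network: 182.233.0.0
Test IP AND mask: 182.233.0.0
Yes, 182.233.210.183 is in 182.233.0.0/16


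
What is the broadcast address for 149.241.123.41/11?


Network: 149.224.0.0/11
Host bits = 21
Set all host bits to 1:
Broadcast: 149.255.255.255


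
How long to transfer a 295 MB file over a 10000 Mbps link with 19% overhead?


Effective throughput = 10000 * (1 - 19/100) = 8100.0 Mbps
File size in Mb = 295 * 8 = 2360 Mb
Time = 2360 / 8100.0
Time = 0.2914 seconds


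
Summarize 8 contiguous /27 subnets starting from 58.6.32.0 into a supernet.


Original prefix: /27
Number of subnets: 8 = 2^3
New prefix = 27 - 3 = 24
Supernet: 58.6.32.0/24


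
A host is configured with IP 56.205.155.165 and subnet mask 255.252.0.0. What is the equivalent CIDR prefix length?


Binary: 11111111.11111100.00000000.00000000
Count leading 1s
Prefix: /14


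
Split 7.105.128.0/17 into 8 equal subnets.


New prefix = 17 + 3 = 20
Each subnet has 4096 addresses
  7.105.128.0/20
  7.105.144.0/20
  7.105.160.0/20
  7.105.176.0/20
  7.105.192.0/20
  7.105.208.0/20
  7.105.224.0/20
  7.105.240.0/20
Subnets: 7.105.128.0/20, 7.105.144.0/20, 7.105.160.0/20, 7.105.176.0/20, 7.105.192.0/20, 7.105.208.0/20, 7.105.224.0/20, 7.105.240.0/20


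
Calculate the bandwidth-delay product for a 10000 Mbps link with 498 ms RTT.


BDP = bandwidth * RTT
= 10000 Mbps * 498 ms
= 10000 * 1e6 * 498 / 1000 bits
= 4980000000 bits
= 622500000 bytes
= 607910.1562 KB
BDP = 4980000000 bits (622500000 bytes)


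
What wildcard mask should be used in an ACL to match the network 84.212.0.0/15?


Subnet mask: 255.254.0.0
Wildcard = 255.255.255.255 - subnet mask
255 - 255 = 0
255 - 254 = 1
255 - 0 = 255
255 - 0 = 255
Wildcard: 0.1.255.255


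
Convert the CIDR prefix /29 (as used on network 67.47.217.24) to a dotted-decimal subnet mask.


/29 means 29 network bits, 3 host bits
Binary: 11111111111111111111111111111000
Mask: 255.255.255.248


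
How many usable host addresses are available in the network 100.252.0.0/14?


Host bits = 32 - 14 = 18
Total addresses = 2^18 = 262144
Usable = total - 2 (network and broadcast)
Usable hosts: 262142


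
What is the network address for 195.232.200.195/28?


IP:   11000011.11101000.11001000.11000011
Mask: 11111111.11111111.11111111.11110000
AND operation:
Net:  11000011.11101000.11001000.11000000
Network: 195.232.200.192/28


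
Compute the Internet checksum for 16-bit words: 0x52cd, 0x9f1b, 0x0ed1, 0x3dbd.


Sum all words (with carry folding):
+ 0x52cd = 0x52cd
+ 0x9f1b = 0xf1e8
+ 0x0ed1 = 0x00ba
+ 0x3dbd = 0x3e77
One's complement: ~0x3e77
Checksum = 0xc188


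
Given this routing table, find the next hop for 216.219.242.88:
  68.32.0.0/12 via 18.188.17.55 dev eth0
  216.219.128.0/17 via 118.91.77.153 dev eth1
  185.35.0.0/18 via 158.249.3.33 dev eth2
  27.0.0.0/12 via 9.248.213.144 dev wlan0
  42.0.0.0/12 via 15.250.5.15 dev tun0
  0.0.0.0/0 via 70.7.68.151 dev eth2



Longest prefix match for 216.219.242.88:
  /12 68.32.0.0: no
  /17 216.219.128.0: MATCH
  /18 185.35.0.0: no
  /12 27.0.0.0: no
  /12 42.0.0.0: no
  /0 0.0.0.0: MATCH
Selected: next-hop 118.91.77.153 via eth1 (matched /17)


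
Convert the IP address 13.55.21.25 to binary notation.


13 = 00001101
55 = 00110111
21 = 00010101
25 = 00011001
Binary: 00001101.00110111.00010101.00011001


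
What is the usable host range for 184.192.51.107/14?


Network: 184.192.0.0
Broadcast: 184.195.255.255
First usable = network + 1
Last usable = broadcast - 1
Range: 184.192.0.1 to 184.195.255.254


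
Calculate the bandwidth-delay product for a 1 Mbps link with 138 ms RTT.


BDP = bandwidth * RTT
= 1 Mbps * 138 ms
= 1 * 1e6 * 138 / 1000 bits
= 138000 bits
= 17250 bytes
= 16.8457 KB
BDP = 138000 bits (17250 bytes)


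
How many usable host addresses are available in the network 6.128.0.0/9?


Host bits = 32 - 9 = 23
Total addresses = 2^23 = 8388608
Usable = total - 2 (network and broadcast)
Usable hosts: 8388606


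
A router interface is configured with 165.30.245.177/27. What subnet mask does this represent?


/27 means 27 network bits, 5 host bits
Binary: 11111111111111111111111111100000
Mask: 255.255.255.224


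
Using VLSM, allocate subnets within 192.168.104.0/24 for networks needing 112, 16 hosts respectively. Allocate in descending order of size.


112 hosts -> /25 (126 usable): 192.168.104.0/25
16 hosts -> /27 (30 usable): 192.168.104.128/27
Allocation: 192.168.104.0/25 (112 hosts, 126 usable); 192.168.104.128/27 (16 hosts, 30 usable)


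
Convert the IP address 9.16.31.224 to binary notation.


9 = 00001001
16 = 00010000
31 = 00011111
224 = 11100000
Binary: 00001001.00010000.00011111.11100000


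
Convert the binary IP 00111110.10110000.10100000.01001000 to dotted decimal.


00111110 = 62
10110000 = 176
10100000 = 160
01001000 = 72
IP: 62.176.160.72


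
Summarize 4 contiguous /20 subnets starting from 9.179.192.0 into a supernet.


Original prefix: /20
Number of subnets: 4 = 2^2
New prefix = 20 - 2 = 18
Supernet: 9.179.192.0/18


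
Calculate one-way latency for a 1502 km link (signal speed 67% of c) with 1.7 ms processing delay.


Speed = 0.67 * 3e5 km/s = 201000 km/s
Propagation delay = 1502 / 201000 = 0.0075 s = 7.4726 ms
Processing delay = 1.7 ms
Total one-way latency = 9.1726 ms


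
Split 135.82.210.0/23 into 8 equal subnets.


New prefix = 23 + 3 = 26
Each subnet has 64 addresses
  135.82.210.0/26
  135.82.210.64/26
  135.82.210.128/26
  135.82.210.192/26
  135.82.211.0/26
  135.82.211.64/26
  135.82.211.128/26
  135.82.211.192/26
Subnets: 135.82.210.0/26, 135.82.210.64/26, 135.82.210.128/26, 135.82.210.192/26, 135.82.211.0/26, 135.82.211.64/26, 135.82.211.128/26, 135.82.211.192/26


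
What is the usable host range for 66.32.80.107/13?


Network: 66.32.0.0
Broadcast: 66.39.255.255
First usable = network + 1
Last usable = broadcast - 1
Range: 66.32.0.1 to 66.39.255.254


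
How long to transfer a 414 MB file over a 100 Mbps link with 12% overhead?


Effective throughput = 100 * (1 - 12/100) = 88 Mbps
File size in Mb = 414 * 8 = 3312 Mb
Time = 3312 / 88
Time = 37.6364 seconds


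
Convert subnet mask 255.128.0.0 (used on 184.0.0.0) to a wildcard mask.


Subnet mask: 255.128.0.0
Wildcard = 255.255.255.255 - subnet mask
255 - 255 = 0
255 - 128 = 127
255 - 0 = 255
255 - 0 = 255
Wildcard: 0.127.255.255


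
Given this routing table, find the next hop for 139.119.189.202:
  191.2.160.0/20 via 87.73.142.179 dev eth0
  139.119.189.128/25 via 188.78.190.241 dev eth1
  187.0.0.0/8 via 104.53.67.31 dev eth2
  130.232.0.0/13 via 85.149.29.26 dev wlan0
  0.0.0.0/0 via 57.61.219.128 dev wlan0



Longest prefix match for 139.119.189.202:
  /20 191.2.160.0: no
  /25 139.119.189.128: MATCH
  /8 187.0.0.0: no
  /13 130.232.0.0: no
  /0 0.0.0.0: MATCH
Selected: next-hop 188.78.190.241 via eth1 (matched /25)


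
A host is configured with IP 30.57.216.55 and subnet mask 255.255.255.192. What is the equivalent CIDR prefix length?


Binary: 11111111.11111111.11111111.11000000
Count leading 1s
Prefix: /26


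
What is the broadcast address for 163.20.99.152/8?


Network: 163.0.0.0/8
Host bits = 24
Set all host bits to 1:
Broadcast: 163.255.255.255


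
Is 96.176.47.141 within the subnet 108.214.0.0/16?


Subnet network: 108.214.0.0
Test IP AND mask: 96.176.0.0
No, 96.176.47.141 is not in 108.214.0.0/16


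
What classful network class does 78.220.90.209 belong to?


First octet: 78
Binary: 01001110
0xxxxxxx -> Class A (1-126)
Class A, default mask 255.0.0.0 (/8)


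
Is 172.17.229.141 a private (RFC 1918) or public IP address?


RFC 1918 private ranges:
  10.0.0.0/8 (10.0.0.0 - 10.255.255.255)
  172.16.0.0/12 (172.16.0.0 - 172.31.255.255)
  192.168.0.0/16 (192.168.0.0 - 192.168.255.255)
Private (in 172.16.0.0/12)


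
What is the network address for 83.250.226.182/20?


IP:   01010011.11111010.11100010.10110110
Mask: 11111111.11111111.11110000.00000000
AND operation:
Net:  01010011.11111010.11100000.00000000
Network: 83.250.224.0/20


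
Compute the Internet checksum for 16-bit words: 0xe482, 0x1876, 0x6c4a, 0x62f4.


Sum all words (with carry folding):
+ 0xe482 = 0xe482
+ 0x1876 = 0xfcf8
+ 0x6c4a = 0x6943
+ 0x62f4 = 0xcc37
One's complement: ~0xcc37
Checksum = 0x33c8


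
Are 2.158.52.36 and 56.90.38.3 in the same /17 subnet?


Mask: 255.255.128.0
2.158.52.36 AND mask = 2.158.0.0
56.90.38.3 AND mask = 56.90.0.0
No, different subnets (2.158.0.0 vs 56.90.0.0)


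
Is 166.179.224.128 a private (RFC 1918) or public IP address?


RFC 1918 private ranges:
  10.0.0.0/8 (10.0.0.0 - 10.255.255.255)
  172.16.0.0/12 (172.16.0.0 - 172.31.255.255)
  192.168.0.0/16 (192.168.0.0 - 192.168.255.255)
Public (not in any RFC 1918 range)


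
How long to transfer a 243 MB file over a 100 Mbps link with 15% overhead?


Effective throughput = 100 * (1 - 15/100) = 85 Mbps
File size in Mb = 243 * 8 = 1944 Mb
Time = 1944 / 85
Time = 22.8706 seconds


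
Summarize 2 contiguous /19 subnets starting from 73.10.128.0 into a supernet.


Original prefix: /19
Number of subnets: 2 = 2^1
New prefix = 19 - 1 = 18
Supernet: 73.10.128.0/18


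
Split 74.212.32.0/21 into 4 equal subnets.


New prefix = 21 + 2 = 23
Each subnet has 512 addresses
  74.212.32.0/23
  74.212.34.0/23
  74.212.36.0/23
  74.212.38.0/23
Subnets: 74.212.32.0/23, 74.212.34.0/23, 74.212.36.0/23, 74.212.38.0/23


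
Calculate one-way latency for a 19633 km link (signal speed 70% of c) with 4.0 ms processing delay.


Speed = 0.7 * 3e5 km/s = 210000 km/s
Propagation delay = 19633 / 210000 = 0.0935 s = 93.4905 ms
Processing delay = 4.0 ms
Total one-way latency = 97.4905 ms


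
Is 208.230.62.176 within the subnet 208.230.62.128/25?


Subnet network: 208.230.62.128
Test IP AND mask: 208.230.62.128
Yes, 208.230.62.176 is in 208.230.62.128/25


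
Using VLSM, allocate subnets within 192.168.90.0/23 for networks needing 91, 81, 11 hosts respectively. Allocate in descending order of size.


91 hosts -> /25 (126 usable): 192.168.90.0/25
81 hosts -> /25 (126 usable): 192.168.90.128/25
11 hosts -> /28 (14 usable): 192.168.91.0/28
Allocation: 192.168.90.0/25 (91 hosts, 126 usable); 192.168.90.128/25 (81 hosts, 126 usable); 192.168.91.0/28 (11 hosts, 14 usable)


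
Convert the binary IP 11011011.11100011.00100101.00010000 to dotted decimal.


11011011 = 219
11100011 = 227
00100101 = 37
00010000 = 16
IP: 219.227.37.16


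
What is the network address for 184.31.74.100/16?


IP:   10111000.00011111.01001010.01100100
Mask: 11111111.11111111.00000000.00000000
AND operation:
Net:  10111000.00011111.00000000.00000000
Network: 184.31.0.0/16


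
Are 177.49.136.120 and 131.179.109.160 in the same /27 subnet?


Mask: 255.255.255.224
177.49.136.120 AND mask = 177.49.136.96
131.179.109.160 AND mask = 131.179.109.160
No, different subnets (177.49.136.96 vs 131.179.109.160)


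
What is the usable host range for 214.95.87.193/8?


Network: 214.0.0.0
Broadcast: 214.255.255.255
First usable = network + 1
Last usable = broadcast - 1
Range: 214.0.0.1 to 214.255.255.254


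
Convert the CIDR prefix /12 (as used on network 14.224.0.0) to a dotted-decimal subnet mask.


/12 means 12 network bits, 20 host bits
Binary: 11111111111100000000000000000000
Mask: 255.240.0.0


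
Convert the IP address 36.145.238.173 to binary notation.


36 = 00100100
145 = 10010001
238 = 11101110
173 = 10101101
Binary: 00100100.10010001.11101110.10101101


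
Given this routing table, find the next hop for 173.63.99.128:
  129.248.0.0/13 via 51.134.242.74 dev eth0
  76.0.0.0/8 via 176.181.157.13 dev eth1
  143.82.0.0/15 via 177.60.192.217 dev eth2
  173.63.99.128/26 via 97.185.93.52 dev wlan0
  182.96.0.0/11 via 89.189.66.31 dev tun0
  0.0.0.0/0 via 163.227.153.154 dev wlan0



Longest prefix match for 173.63.99.128:
  /13 129.248.0.0: no
  /8 76.0.0.0: no
  /15 143.82.0.0: no
  /26 173.63.99.128: MATCH
  /11 182.96.0.0: no
  /0 0.0.0.0: MATCH
Selected: next-hop 97.185.93.52 via wlan0 (matched /26)


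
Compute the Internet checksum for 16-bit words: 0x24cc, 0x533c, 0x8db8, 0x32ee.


Sum all words (with carry folding):
+ 0x24cc = 0x24cc
+ 0x533c = 0x7808
+ 0x8db8 = 0x05c1
+ 0x32ee = 0x38af
One's complement: ~0x38af
Checksum = 0xc750


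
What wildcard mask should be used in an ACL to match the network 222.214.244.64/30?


Subnet mask: 255.255.255.252
Wildcard = 255.255.255.255 - subnet mask
255 - 255 = 0
255 - 255 = 0
255 - 255 = 0
255 - 252 = 3
Wildcard: 0.0.0.3


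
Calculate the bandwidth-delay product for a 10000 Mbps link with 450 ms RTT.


BDP = bandwidth * RTT
= 10000 Mbps * 450 ms
= 10000 * 1e6 * 450 / 1000 bits
= 4500000000 bits
= 562500000 bytes
= 549316.4062 KB
BDP = 4500000000 bits (562500000 bytes)


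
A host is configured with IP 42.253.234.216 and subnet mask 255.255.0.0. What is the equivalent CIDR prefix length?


Binary: 11111111.11111111.00000000.00000000
Count leading 1s
Prefix: /16


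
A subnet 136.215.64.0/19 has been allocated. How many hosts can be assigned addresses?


Host bits = 32 - 19 = 13
Total addresses = 2^13 = 8192
Usable = total - 2 (network and broadcast)
Usable hosts: 8190


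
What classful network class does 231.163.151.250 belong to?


First octet: 231
Binary: 11100111
1110xxxx -> Class D (224-239)
Class D (multicast), default mask N/A


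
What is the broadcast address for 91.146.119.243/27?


Network: 91.146.119.224/27
Host bits = 5
Set all host bits to 1:
Broadcast: 91.146.119.255


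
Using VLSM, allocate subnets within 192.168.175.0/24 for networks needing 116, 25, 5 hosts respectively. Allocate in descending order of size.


116 hosts -> /25 (126 usable): 192.168.175.0/25
25 hosts -> /27 (30 usable): 192.168.175.128/27
5 hosts -> /29 (6 usable): 192.168.175.160/29
Allocation: 192.168.175.0/25 (116 hosts, 126 usable); 192.168.175.128/27 (25 hosts, 30 usable); 192.168.175.160/29 (5 hosts, 6 usable)


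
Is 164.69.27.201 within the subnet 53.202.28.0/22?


Subnet network: 53.202.28.0
Test IP AND mask: 164.69.24.0
No, 164.69.27.201 is not in 53.202.28.0/22


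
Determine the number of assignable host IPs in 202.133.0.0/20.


Host bits = 32 - 20 = 12
Total addresses = 2^12 = 4096
Usable = total - 2 (network and broadcast)
Usable hosts: 4094


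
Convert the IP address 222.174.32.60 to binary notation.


222 = 11011110
174 = 10101110
32 = 00100000
60 = 00111100
Binary: 11011110.10101110.00100000.00111100


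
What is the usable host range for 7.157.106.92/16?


Network: 7.157.0.0
Broadcast: 7.157.255.255
First usable = network + 1
Last usable = broadcast - 1
Range: 7.157.0.1 to 7.157.255.254


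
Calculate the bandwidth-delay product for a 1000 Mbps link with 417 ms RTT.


BDP = bandwidth * RTT
= 1000 Mbps * 417 ms
= 1000 * 1e6 * 417 / 1000 bits
= 417000000 bits
= 52125000 bytes
= 50903.3203 KB
BDP = 417000000 bits (52125000 bytes)


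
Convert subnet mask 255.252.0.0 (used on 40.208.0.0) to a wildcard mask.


Subnet mask: 255.252.0.0
Wildcard = 255.255.255.255 - subnet mask
255 - 255 = 0
255 - 252 = 3
255 - 0 = 255
255 - 0 = 255
Wildcard: 0.3.255.255


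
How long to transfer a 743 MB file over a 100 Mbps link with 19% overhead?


Effective throughput = 100 * (1 - 19/100) = 81 Mbps
File size in Mb = 743 * 8 = 5944 Mb
Time = 5944 / 81
Time = 73.3827 seconds


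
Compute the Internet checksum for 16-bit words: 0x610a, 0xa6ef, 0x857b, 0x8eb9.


Sum all words (with carry folding):
+ 0x610a = 0x610a
+ 0xa6ef = 0x07fa
+ 0x857b = 0x8d75
+ 0x8eb9 = 0x1c2f
One's complement: ~0x1c2f
Checksum = 0xe3d0


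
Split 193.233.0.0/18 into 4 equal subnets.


New prefix = 18 + 2 = 20
Each subnet has 4096 addresses
  193.233.0.0/20
  193.233.16.0/20
  193.233.32.0/20
  193.233.48.0/20
Subnets: 193.233.0.0/20, 193.233.16.0/20, 193.233.32.0/20, 193.233.48.0/20


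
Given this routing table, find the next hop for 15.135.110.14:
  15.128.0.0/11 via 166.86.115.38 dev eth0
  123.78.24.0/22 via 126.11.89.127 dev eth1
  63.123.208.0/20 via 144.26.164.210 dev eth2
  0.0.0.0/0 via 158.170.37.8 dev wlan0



Longest prefix match for 15.135.110.14:
  /11 15.128.0.0: MATCH
  /22 123.78.24.0: no
  /20 63.123.208.0: no
  /0 0.0.0.0: MATCH
Selected: next-hop 166.86.115.38 via eth0 (matched /11)


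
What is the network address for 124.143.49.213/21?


IP:   01111100.10001111.00110001.11010101
Mask: 11111111.11111111.11111000.00000000
AND operation:
Net:  01111100.10001111.00110000.00000000
Network: 124.143.48.0/21


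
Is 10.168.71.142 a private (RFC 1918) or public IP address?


RFC 1918 private ranges:
  10.0.0.0/8 (10.0.0.0 - 10.255.255.255)
  172.16.0.0/12 (172.16.0.0 - 172.31.255.255)
  192.168.0.0/16 (192.168.0.0 - 192.168.255.255)
Private (in 10.0.0.0/8)


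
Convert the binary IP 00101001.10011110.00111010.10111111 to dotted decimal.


00101001 = 41
10011110 = 158
00111010 = 58
10111111 = 191
IP: 41.158.58.191


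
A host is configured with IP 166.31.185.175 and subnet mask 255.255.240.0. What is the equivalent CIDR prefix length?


Binary: 11111111.11111111.11110000.00000000
Count leading 1s
Prefix: /20


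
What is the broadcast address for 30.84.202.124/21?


Network: 30.84.200.0/21
Host bits = 11
Set all host bits to 1:
Broadcast: 30.84.207.255


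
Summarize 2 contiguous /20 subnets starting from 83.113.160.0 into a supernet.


Original prefix: /20
Number of subnets: 2 = 2^1
New prefix = 20 - 1 = 19
Supernet: 83.113.160.0/19


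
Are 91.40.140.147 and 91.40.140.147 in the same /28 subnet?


Mask: 255.255.255.240
91.40.140.147 AND mask = 91.40.140.144
91.40.140.147 AND mask = 91.40.140.144
Yes, same subnet (91.40.140.144)


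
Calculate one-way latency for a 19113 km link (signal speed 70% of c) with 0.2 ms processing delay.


Speed = 0.7 * 3e5 km/s = 210000 km/s
Propagation delay = 19113 / 210000 = 0.091 s = 91.0143 ms
Processing delay = 0.2 ms
Total one-way latency = 91.2143 ms


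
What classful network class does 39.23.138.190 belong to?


First octet: 39
Binary: 00100111
0xxxxxxx -> Class A (1-126)
Class A, default mask 255.0.0.0 (/8)


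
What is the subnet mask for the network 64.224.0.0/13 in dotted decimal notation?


/13 means 13 network bits, 19 host bits
Binary: 11111111111110000000000000000000
Mask: 255.248.0.0


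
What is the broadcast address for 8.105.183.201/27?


Network: 8.105.183.192/27
Host bits = 5
Set all host bits to 1:
Broadcast: 8.105.183.223


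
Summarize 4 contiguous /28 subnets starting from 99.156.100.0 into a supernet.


Original prefix: /28
Number of subnets: 4 = 2^2
New prefix = 28 - 2 = 26
Supernet: 99.156.100.0/26


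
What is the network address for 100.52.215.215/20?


IP:   01100100.00110100.11010111.11010111
Mask: 11111111.11111111.11110000.00000000
AND operation:
Net:  01100100.00110100.11010000.00000000
Network: 100.52.208.0/20


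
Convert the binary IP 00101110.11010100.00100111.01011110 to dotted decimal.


00101110 = 46
11010100 = 212
00100111 = 39
01011110 = 94
IP: 46.212.39.94


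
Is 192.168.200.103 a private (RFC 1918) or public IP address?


RFC 1918 private ranges:
  10.0.0.0/8 (10.0.0.0 - 10.255.255.255)
  172.16.0.0/12 (172.16.0.0 - 172.31.255.255)
  192.168.0.0/16 (192.168.0.0 - 192.168.255.255)
Private (in 192.168.0.0/16)


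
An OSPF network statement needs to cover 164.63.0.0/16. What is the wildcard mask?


Subnet mask: 255.255.0.0
Wildcard = 255.255.255.255 - subnet mask
255 - 255 = 0
255 - 255 = 0
255 - 0 = 255
255 - 0 = 255
Wildcard: 0.0.255.255


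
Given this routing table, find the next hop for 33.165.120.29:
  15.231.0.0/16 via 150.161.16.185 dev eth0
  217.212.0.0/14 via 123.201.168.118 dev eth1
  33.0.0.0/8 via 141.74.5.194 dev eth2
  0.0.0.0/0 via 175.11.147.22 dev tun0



Longest prefix match for 33.165.120.29:
  /16 15.231.0.0: no
  /14 217.212.0.0: no
  /8 33.0.0.0: MATCH
  /0 0.0.0.0: MATCH
Selected: next-hop 141.74.5.194 via eth2 (matched /8)


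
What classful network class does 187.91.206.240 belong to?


First octet: 187
Binary: 10111011
10xxxxxx -> Class B (128-191)
Class B, default mask 255.255.0.0 (/16)


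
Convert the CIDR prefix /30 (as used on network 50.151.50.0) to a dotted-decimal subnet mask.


/30 means 30 network bits, 2 host bits
Binary: 11111111111111111111111111111100
Mask: 255.255.255.252


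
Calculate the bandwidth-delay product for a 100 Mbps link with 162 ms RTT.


BDP = bandwidth * RTT
= 100 Mbps * 162 ms
= 100 * 1e6 * 162 / 1000 bits
= 16200000 bits
= 2025000 bytes
= 1977.5391 KB
BDP = 16200000 bits (2025000 bytes)


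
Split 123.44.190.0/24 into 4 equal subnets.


New prefix = 24 + 2 = 26
Each subnet has 64 addresses
  123.44.190.0/26
  123.44.190.64/26
  123.44.190.128/26
  123.44.190.192/26
Subnets: 123.44.190.0/26, 123.44.190.64/26, 123.44.190.128/26, 123.44.190.192/26


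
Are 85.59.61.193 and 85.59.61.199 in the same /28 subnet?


Mask: 255.255.255.240
85.59.61.193 AND mask = 85.59.61.192
85.59.61.199 AND mask = 85.59.61.192
Yes, same subnet (85.59.61.192)


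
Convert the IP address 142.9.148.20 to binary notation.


142 = 10001110
9 = 00001001
148 = 10010100
20 = 00010100
Binary: 10001110.00001001.10010100.00010100


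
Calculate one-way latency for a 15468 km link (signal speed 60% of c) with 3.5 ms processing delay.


Speed = 0.6 * 3e5 km/s = 180000 km/s
Propagation delay = 15468 / 180000 = 0.0859 s = 85.9333 ms
Processing delay = 3.5 ms
Total one-way latency = 89.4333 ms


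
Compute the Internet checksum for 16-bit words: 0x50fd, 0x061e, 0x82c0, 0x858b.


Sum all words (with carry folding):
+ 0x50fd = 0x50fd
+ 0x061e = 0x571b
+ 0x82c0 = 0xd9db
+ 0x858b = 0x5f67
One's complement: ~0x5f67
Checksum = 0xa098


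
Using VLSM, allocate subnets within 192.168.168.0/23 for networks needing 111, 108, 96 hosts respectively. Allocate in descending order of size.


111 hosts -> /25 (126 usable): 192.168.168.0/25
108 hosts -> /25 (126 usable): 192.168.168.128/25
96 hosts -> /25 (126 usable): 192.168.169.0/25
Allocation: 192.168.168.0/25 (111 hosts, 126 usable); 192.168.168.128/25 (108 hosts, 126 usable); 192.168.169.0/25 (96 hosts, 126 usable)


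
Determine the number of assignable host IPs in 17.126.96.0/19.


Host bits = 32 - 19 = 13
Total addresses = 2^13 = 8192
Usable = total - 2 (network and broadcast)
Usable hosts: 8190


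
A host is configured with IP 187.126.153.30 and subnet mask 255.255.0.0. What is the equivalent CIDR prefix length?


Binary: 11111111.11111111.00000000.00000000
Count leading 1s
Prefix: /16


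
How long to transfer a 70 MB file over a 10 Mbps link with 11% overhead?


Effective throughput = 10 * (1 - 11/100) = 8.9 Mbps
File size in Mb = 70 * 8 = 560 Mb
Time = 560 / 8.9
Time = 62.9213 seconds


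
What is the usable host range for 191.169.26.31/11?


Network: 191.160.0.0
Broadcast: 191.191.255.255
First usable = network + 1
Last usable = broadcast - 1
Range: 191.160.0.1 to 191.191.255.254


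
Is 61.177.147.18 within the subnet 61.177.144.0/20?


Subnet network: 61.177.144.0
Test IP AND mask: 61.177.144.0
Yes, 61.177.147.18 is in 61.177.144.0/20


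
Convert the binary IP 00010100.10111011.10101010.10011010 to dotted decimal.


00010100 = 20
10111011 = 187
10101010 = 170
10011010 = 154
IP: 20.187.170.154


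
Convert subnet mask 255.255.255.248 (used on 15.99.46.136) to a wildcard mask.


Subnet mask: 255.255.255.248
Wildcard = 255.255.255.255 - subnet mask
255 - 255 = 0
255 - 255 = 0
255 - 255 = 0
255 - 248 = 7
Wildcard: 0.0.0.7


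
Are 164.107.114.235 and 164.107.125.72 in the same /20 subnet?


Mask: 255.255.240.0
164.107.114.235 AND mask = 164.107.112.0
164.107.125.72 AND mask = 164.107.112.0
Yes, same subnet (164.107.112.0)


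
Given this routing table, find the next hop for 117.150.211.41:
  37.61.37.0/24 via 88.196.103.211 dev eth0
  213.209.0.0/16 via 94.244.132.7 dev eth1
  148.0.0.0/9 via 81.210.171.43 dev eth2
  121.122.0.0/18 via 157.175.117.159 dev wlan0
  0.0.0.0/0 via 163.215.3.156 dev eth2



Longest prefix match for 117.150.211.41:
  /24 37.61.37.0: no
  /16 213.209.0.0: no
  /9 148.0.0.0: no
  /18 121.122.0.0: no
  /0 0.0.0.0: MATCH
Selected: next-hop 163.215.3.156 via eth2 (matched /0)


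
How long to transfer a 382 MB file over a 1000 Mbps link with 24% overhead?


Effective throughput = 1000 * (1 - 24/100) = 760 Mbps
File size in Mb = 382 * 8 = 3056 Mb
Time = 3056 / 760
Time = 4.0211 seconds


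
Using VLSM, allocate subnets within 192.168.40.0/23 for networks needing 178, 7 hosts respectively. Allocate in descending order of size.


178 hosts -> /24 (254 usable): 192.168.40.0/24
7 hosts -> /28 (14 usable): 192.168.41.0/28
Allocation: 192.168.40.0/24 (178 hosts, 254 usable); 192.168.41.0/28 (7 hosts, 14 usable)


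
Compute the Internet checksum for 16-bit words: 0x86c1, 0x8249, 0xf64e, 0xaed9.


Sum all words (with carry folding):
+ 0x86c1 = 0x86c1
+ 0x8249 = 0x090b
+ 0xf64e = 0xff59
+ 0xaed9 = 0xae33
One's complement: ~0xae33
Checksum = 0x51cc


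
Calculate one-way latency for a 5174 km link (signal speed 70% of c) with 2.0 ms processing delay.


Speed = 0.7 * 3e5 km/s = 210000 km/s
Propagation delay = 5174 / 210000 = 0.0246 s = 24.6381 ms
Processing delay = 2.0 ms
Total one-way latency = 26.6381 ms


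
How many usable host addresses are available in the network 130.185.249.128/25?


Host bits = 32 - 25 = 7
Total addresses = 2^7 = 128
Usable = total - 2 (network and broadcast)
Usable hosts: 126


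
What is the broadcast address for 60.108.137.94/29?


Network: 60.108.137.88/29
Host bits = 3
Set all host bits to 1:
Broadcast: 60.108.137.95


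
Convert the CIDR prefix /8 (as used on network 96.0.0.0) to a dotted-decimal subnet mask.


/8 means 8 network bits, 24 host bits
Binary: 11111111000000000000000000000000
Mask: 255.0.0.0


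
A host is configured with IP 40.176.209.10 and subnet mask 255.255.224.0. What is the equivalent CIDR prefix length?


Binary: 11111111.11111111.11100000.00000000
Count leading 1s
Prefix: /19


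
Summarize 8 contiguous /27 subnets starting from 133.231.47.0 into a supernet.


Original prefix: /27
Number of subnets: 8 = 2^3
New prefix = 27 - 3 = 24
Supernet: 133.231.47.0/24


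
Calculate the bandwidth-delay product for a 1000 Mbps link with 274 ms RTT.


BDP = bandwidth * RTT
= 1000 Mbps * 274 ms
= 1000 * 1e6 * 274 / 1000 bits
= 274000000 bits
= 34250000 bytes
= 33447.2656 KB
BDP = 274000000 bits (34250000 bytes)


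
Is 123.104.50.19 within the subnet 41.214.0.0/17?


Subnet network: 41.214.0.0
Test IP AND mask: 123.104.0.0
No, 123.104.50.19 is not in 41.214.0.0/17


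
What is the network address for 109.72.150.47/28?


IP:   01101101.01001000.10010110.00101111
Mask: 11111111.11111111.11111111.11110000
AND operation:
Net:  01101101.01001000.10010110.00100000
Network: 109.72.150.32/28


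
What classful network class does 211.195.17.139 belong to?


First octet: 211
Binary: 11010011
110xxxxx -> Class C (192-223)
Class C, default mask 255.255.255.0 (/24)


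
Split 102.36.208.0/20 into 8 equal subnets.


New prefix = 20 + 3 = 23
Each subnet has 512 addresses
  102.36.208.0/23
  102.36.210.0/23
  102.36.212.0/23
  102.36.214.0/23
  102.36.216.0/23
  102.36.218.0/23
  102.36.220.0/23
  102.36.222.0/23
Subnets: 102.36.208.0/23, 102.36.210.0/23, 102.36.212.0/23, 102.36.214.0/23, 102.36.216.0/23, 102.36.218.0/23, 102.36.220.0/23, 102.36.222.0/23


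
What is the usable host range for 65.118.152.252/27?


Network: 65.118.152.224
Broadcast: 65.118.152.255
First usable = network + 1
Last usable = broadcast - 1
Range: 65.118.152.225 to 65.118.152.254


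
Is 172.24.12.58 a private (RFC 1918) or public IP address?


RFC 1918 private ranges:
  10.0.0.0/8 (10.0.0.0 - 10.255.255.255)
  172.16.0.0/12 (172.16.0.0 - 172.31.255.255)
  192.168.0.0/16 (192.168.0.0 - 192.168.255.255)
Private (in 172.16.0.0/12)


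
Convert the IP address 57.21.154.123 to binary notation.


57 = 00111001
21 = 00010101
154 = 10011010
123 = 01111011
Binary: 00111001.00010101.10011010.01111011


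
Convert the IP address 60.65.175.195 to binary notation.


60 = 00111100
65 = 01000001
175 = 10101111
195 = 11000011
Binary: 00111100.01000001.10101111.11000011


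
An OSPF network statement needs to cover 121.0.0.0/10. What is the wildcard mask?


Subnet mask: 255.192.0.0
Wildcard = 255.255.255.255 - subnet mask
255 - 255 = 0
255 - 192 = 63
255 - 0 = 255
255 - 0 = 255
Wildcard: 0.63.255.255


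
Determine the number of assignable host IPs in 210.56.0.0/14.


Host bits = 32 - 14 = 18
Total addresses = 2^18 = 262144
Usable = total - 2 (network and broadcast)
Usable hosts: 262142


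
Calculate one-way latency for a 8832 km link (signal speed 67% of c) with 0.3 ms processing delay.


Speed = 0.67 * 3e5 km/s = 201000 km/s
Propagation delay = 8832 / 201000 = 0.0439 s = 43.9403 ms
Processing delay = 0.3 ms
Total one-way latency = 44.2403 ms


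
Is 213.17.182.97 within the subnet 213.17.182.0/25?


Subnet network: 213.17.182.0
Test IP AND mask: 213.17.182.0
Yes, 213.17.182.97 is in 213.17.182.0/25


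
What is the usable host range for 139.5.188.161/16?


Network: 139.5.0.0
Broadcast: 139.5.255.255
First usable = network + 1
Last usable = broadcast - 1
Range: 139.5.0.1 to 139.5.255.254


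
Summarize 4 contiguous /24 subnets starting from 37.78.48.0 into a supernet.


Original prefix: /24
Number of subnets: 4 = 2^2
New prefix = 24 - 2 = 22
Supernet: 37.78.48.0/22


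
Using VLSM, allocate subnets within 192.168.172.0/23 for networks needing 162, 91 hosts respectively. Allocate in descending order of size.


162 hosts -> /24 (254 usable): 192.168.172.0/24
91 hosts -> /25 (126 usable): 192.168.173.0/25
Allocation: 192.168.172.0/24 (162 hosts, 254 usable); 192.168.173.0/25 (91 hosts, 126 usable)


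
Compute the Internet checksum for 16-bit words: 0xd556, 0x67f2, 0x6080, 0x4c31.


Sum all words (with carry folding):
+ 0xd556 = 0xd556
+ 0x67f2 = 0x3d49
+ 0x6080 = 0x9dc9
+ 0x4c31 = 0xe9fa
One's complement: ~0xe9fa
Checksum = 0x1605


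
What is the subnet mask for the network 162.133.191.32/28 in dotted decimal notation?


/28 means 28 network bits, 4 host bits
Binary: 11111111111111111111111111110000
Mask: 255.255.255.240


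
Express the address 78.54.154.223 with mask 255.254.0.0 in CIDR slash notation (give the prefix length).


Binary: 11111111.11111110.00000000.00000000
Count leading 1s
Prefix: /15


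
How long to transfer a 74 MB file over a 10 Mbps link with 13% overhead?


Effective throughput = 10 * (1 - 13/100) = 8.7 Mbps
File size in Mb = 74 * 8 = 592 Mb
Time = 592 / 8.7
Time = 68.046 seconds


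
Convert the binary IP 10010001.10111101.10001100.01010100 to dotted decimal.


10010001 = 145
10111101 = 189
10001100 = 140
01010100 = 84
IP: 145.189.140.84


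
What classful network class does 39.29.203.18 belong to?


First octet: 39
Binary: 00100111
0xxxxxxx -> Class A (1-126)
Class A, default mask 255.0.0.0 (/8)


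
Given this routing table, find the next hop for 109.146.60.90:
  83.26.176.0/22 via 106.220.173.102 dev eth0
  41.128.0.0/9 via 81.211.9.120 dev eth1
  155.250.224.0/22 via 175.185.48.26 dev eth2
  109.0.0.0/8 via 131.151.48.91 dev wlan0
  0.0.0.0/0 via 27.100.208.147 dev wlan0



Longest prefix match for 109.146.60.90:
  /22 83.26.176.0: no
  /9 41.128.0.0: no
  /22 155.250.224.0: no
  /8 109.0.0.0: MATCH
  /0 0.0.0.0: MATCH
Selected: next-hop 131.151.48.91 via wlan0 (matched /8)


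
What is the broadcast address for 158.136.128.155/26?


Network: 158.136.128.128/26
Host bits = 6
Set all host bits to 1:
Broadcast: 158.136.128.191


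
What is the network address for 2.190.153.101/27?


IP:   00000010.10111110.10011001.01100101
Mask: 11111111.11111111.11111111.11100000
AND operation:
Net:  00000010.10111110.10011001.01100000
Network: 2.190.153.96/27


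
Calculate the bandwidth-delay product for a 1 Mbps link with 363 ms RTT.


BDP = bandwidth * RTT
= 1 Mbps * 363 ms
= 1 * 1e6 * 363 / 1000 bits
= 363000 bits
= 45375 bytes
= 44.3115 KB
BDP = 363000 bits (45375 bytes)


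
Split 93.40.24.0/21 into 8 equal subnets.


New prefix = 21 + 3 = 24
Each subnet has 256 addresses
  93.40.24.0/24
  93.40.25.0/24
  93.40.26.0/24
  93.40.27.0/24
  93.40.28.0/24
  93.40.29.0/24
  93.40.30.0/24
  93.40.31.0/24
Subnets: 93.40.24.0/24, 93.40.25.0/24, 93.40.26.0/24, 93.40.27.0/24, 93.40.28.0/24, 93.40.29.0/24, 93.40.30.0/24, 93.40.31.0/24


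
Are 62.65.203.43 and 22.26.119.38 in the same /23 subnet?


Mask: 255.255.254.0
62.65.203.43 AND mask = 62.65.202.0
22.26.119.38 AND mask = 22.26.118.0
No, different subnets (62.65.202.0 vs 22.26.118.0)


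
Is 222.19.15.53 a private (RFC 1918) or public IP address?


RFC 1918 private ranges:
  10.0.0.0/8 (10.0.0.0 - 10.255.255.255)
  172.16.0.0/12 (172.16.0.0 - 172.31.255.255)
  192.168.0.0/16 (192.168.0.0 - 192.168.255.255)
Public (not in any RFC 1918 range)


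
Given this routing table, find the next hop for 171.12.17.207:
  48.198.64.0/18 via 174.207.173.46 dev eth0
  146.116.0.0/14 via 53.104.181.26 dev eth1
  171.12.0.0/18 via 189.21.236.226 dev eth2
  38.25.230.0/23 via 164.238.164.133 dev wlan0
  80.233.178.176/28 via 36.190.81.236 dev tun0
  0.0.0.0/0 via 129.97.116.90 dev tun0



Longest prefix match for 171.12.17.207:
  /18 48.198.64.0: no
  /14 146.116.0.0: no
  /18 171.12.0.0: MATCH
  /23 38.25.230.0: no
  /28 80.233.178.176: no
  /0 0.0.0.0: MATCH
Selected: next-hop 189.21.236.226 via eth2 (matched /18)
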